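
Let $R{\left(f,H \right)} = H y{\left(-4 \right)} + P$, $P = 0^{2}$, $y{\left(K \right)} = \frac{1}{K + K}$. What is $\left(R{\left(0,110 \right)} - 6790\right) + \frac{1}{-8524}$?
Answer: $- \frac{28997583}{4262} \approx -6803.8$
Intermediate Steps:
$y{\left(K \right)} = \frac{1}{2 K}$
$P = 0$
$R{\left(f,H \right)} = - \frac{H}{8}$ ($R{\left(f,H \right)} = H \frac{1}{2 \left(-4\right)} + 0 = H \frac{1}{2} \left(- \frac{1}{4}\right) + 0 = H \left(- \frac{1}{8}\right) + 0 = - \frac{H}{8} + 0 = - \frac{H}{8}$)
$\left(R{\left(0,110 \right)} - 6790\right) + \frac{1}{-8524} = \left(\left(- \frac{1}{8}\right) 110 - 6790\right) + \frac{1}{-8524} = \left(- \frac{55}{4} - 6790\right) - \frac{1}{8524} = - \frac{27215}{4} - \frac{1}{8524} = - \frac{28997583}{4262}$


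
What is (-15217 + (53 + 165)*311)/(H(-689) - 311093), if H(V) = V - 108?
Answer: -52581/311890 ≈ -0.16859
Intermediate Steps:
H(V) = -108 + V
(-15217 + (53 + 165)*311)/(H(-689) - 311093) = (-15217 + (53 + 165)*311)/((-108 - 689) - 311093) = (-15217 + 218*311)/(-797 - 311093) = (-15217 + 67798)/(-311890) = 52581*(-1/311890) = -52581/311890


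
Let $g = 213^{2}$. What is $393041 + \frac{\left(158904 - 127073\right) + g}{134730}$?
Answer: $\frac{5295449113}{13473} \approx 3.9304 \cdot 10^{5}$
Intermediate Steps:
$g = 45369$
$393041 + \frac{\left(158904 - 127073\right) + g}{134730} = 393041 + \frac{\left(158904 - 127073\right) + 45369}{134730} = 393041 + \left(31831 + 45369\right) \frac{1}{134730} = 393041 + 77200 \cdot \frac{1}{134730} = 393041 + \frac{7720}{13473} = \frac{5295449113}{13473}$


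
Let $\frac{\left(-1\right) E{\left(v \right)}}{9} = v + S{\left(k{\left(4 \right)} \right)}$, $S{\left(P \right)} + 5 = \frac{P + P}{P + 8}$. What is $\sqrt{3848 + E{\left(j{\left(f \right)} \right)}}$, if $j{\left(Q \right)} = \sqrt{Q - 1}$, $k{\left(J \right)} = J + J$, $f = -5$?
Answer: $\sqrt{3884 - 9 i \sqrt{6}} \approx 62.322 - 0.1769 i$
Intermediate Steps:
$k{\left(J \right)} = 2 J$
$S{\left(P \right)} = -5 + \frac{2 P}{8 + P}$ ($S{\left(P \right)} = -5 + \frac{P + P}{P + 8} = -5 + \frac{2 P}{8 + P}$)
$j{\left(Q \right)} = \sqrt{-1 + Q}$
$E{\left(v \right)} = 36 - 9 v$ ($E{\left(v \right)} = - 9 \left(v + \frac{-40 - 3 \cdot 2 \cdot 4}{8 + 2 \cdot 4}\right) = - 9 \left(v + \frac{-40 - 24}{8 + 8}\right) = - 9 \left(v + \frac{-40 - 24}{16}\right) = - 9 \left(v + \frac{1}{16} \left(-64\right)\right) = - 9 \left(v - 4\right) = - 9 \left(-4 + v\right) = 36 - 9 v$)
$\sqrt{3848 + E{\left(j{\left(f \right)} \right)}} = \sqrt{3848 + \left(36 - 9 \sqrt{-1 - 5}\right)} = \sqrt{3848 + \left(36 - 9 \sqrt{-6}\right)} = \sqrt{3848 + \left(36 - 9 i \sqrt{6}\right)} = \sqrt{3884 - 9 i \sqrt{6}}$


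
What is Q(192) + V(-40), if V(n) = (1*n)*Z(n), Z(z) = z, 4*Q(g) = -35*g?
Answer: -80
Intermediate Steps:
Q(g) = -35*g/4 (Q(g) = (-35*g)/4 = -35*g/4)
V(n) = n**2 (V(n) = (1*n)*n = n*n = n**2)
Q(192) + V(-40) = -35/4*192 + (-40)**2 = -1680 + 1600 = -80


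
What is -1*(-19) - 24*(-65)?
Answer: 1579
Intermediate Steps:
-1*(-19) - 24*(-65) = 19 + 1560 = 1579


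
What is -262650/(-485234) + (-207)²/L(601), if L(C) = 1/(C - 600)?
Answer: 10396027158/242617 ≈ 42850.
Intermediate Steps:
L(C) = 1/(-600 + C)
-262650/(-485234) + (-207)²/L(601) = -262650/(-485234) + (-207)²/(1/(-600 + 601)) = -262650*(-1/485234) + 42849/(1/1) = 131325/242617 + 42849/1 = 131325/242617 + 42849*1 = 131325/242617 + 42849 = 10396027158/242617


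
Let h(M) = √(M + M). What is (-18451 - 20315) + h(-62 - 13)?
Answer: -38766 + 5*I*√6 ≈ -38766.0 + 12.247*I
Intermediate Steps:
h(M) = √2*√M (h(M) = √(2*M) = √2*√M)
(-18451 - 20315) + h(-62 - 13) = (-18451 - 20315) + √2*√(-62 - 13) = -38766 + √2*√(-75) = -38766 + √2*(5*I*√3) = -38766 + 5*I*√6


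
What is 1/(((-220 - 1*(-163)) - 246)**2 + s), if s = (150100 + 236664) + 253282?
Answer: 1/731855 ≈ 1.3664e-6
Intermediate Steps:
s = 640046 (s = 386764 + 253282 = 640046)
1/(((-220 - 1*(-163)) - 246)**2 + s) = 1/(((-220 - 1*(-163)) - 246)**2 + 640046) = 1/(((-220 + 163) - 246)**2 + 640046) = 1/((-57 - 246)**2 + 640046) = 1/((-303)**2 + 640046) = 1/(91809 + 640046) = 1/731855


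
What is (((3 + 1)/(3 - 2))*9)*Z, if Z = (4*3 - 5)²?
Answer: 1764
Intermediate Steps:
Z = 49 (Z = (12 - 5)² = 7² = 49)
(((3 + 1)/(3 - 2))*9)*Z = (((3 + 1)/(3 - 2))*9)*49 = ((4/1)*9)*49 = ((4*1)*9)*49 = (4*9)*49 = 36*49 = 1764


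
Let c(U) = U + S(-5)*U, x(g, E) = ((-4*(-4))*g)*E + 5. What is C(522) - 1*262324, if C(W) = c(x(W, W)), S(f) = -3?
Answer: -8981822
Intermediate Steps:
x(g, E) = 5 + 16*E*g (x(g, E) = (16*g)*E + 5 = 16*E*g + 5 = 5 + 16*E*g)
c(U) = -2*U (c(U) = U - 3*U = -2*U)
C(W) = -10 - 32*W² (C(W) = -2*(5 + 16*W*W) = -2*(5 + 16*W²) = -10 - 32*W²)
C(522) - 1*262324 = (-10 - 32*522²) - 1*262324 = (-10 - 32*272484) - 262324 = (-10 - 8719488) - 262324 = -8719498 - 262324 = -8981822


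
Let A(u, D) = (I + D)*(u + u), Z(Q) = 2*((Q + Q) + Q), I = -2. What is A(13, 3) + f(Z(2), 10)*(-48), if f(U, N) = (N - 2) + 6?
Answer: -646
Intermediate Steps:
Z(Q) = 6*Q (Z(Q) = 2*(2*Q + Q) = 2*(3*Q) = 6*Q)
f(U, N) = 4 + N (f(U, N) = (-2 + N) + 6 = 4 + N)
A(u, D) = 2*u*(-2 + D) (A(u, D) = (-2 + D)*(u + u) = (-2 + D)*(2*u) = 2*u*(-2 + D))
A(13, 3) + f(Z(2), 10)*(-48) = 2*13*(-2 + 3) + (4 + 10)*(-48) = 2*13*1 + 14*(-48) = 26 - 672 = -646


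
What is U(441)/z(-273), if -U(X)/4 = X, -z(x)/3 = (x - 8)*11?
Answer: -588/3091 ≈ -0.19023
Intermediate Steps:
z(x) = 264 - 33*x (z(x) = -3*(x - 8)*11 = -3*(-8 + x)*11 = -3*(-88 + 11*x) = 264 - 33*x)
U(X) = -4*X
U(441)/z(-273) = (-4*441)/(264 - 33*(-273)) = -1764/(264 + 9009) = -1764/9273 = -1764*1/9273 = -588/3091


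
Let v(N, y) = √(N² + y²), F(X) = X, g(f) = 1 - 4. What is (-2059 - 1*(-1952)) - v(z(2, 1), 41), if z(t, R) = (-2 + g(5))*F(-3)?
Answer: -107 - √1906 ≈ -150.66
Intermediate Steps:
g(f) = -3
z(t, R) = 15 (z(t, R) = (-2 - 3)*(-3) = -5*(-3) = 15)
(-2059 - 1*(-1952)) - v(z(2, 1), 41) = (-2059 - 1*(-1952)) - √(15² + 41²) = (-2059 + 1952) - √(225 + 1681) = -107 - √1906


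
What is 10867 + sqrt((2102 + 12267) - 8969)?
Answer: 10867 + 30*sqrt(6) ≈ 10940.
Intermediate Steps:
10867 + sqrt((2102 + 12267) - 8969) = 10867 + sqrt(14369 - 8969) = 10867 + sqrt(5400) = 10867 + 30*sqrt(6)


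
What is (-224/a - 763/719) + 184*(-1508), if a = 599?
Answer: -119502536525/430681 ≈ -2.7747e+5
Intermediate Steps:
(-224/a - 763/719) + 184*(-1508) = (-224/599 - 763/719) + 184*(-1508) = (-224*1/599 - 763*1/719) - 277472 = (-224/599 - 763/719) - 277472 = -618093/430681 - 277472 = -119502536525/430681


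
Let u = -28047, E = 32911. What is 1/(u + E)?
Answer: 1/4864 ≈ 0.00020559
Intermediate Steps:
1/(u + E) = 1/(-28047 + 32911) = 1/4864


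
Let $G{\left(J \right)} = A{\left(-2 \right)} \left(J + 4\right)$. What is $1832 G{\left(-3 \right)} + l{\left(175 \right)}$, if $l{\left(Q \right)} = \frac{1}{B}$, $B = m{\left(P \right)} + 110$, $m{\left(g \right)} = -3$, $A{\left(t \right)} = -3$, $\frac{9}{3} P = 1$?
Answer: $- \frac{588071}{107} \approx -5496.0$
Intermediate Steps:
$P = \frac{1}{3}$ ($P = \frac{1}{3} \cdot 1 = \frac{1}{3} \approx 0.33333$)
$G{\left(J \right)} = -12 - 3 J$ ($G{\left(J \right)} = - 3 \left(J + 4\right) = - 3 \left(4 + J\right) = -12 - 3 J$)
$B = 107$ ($B = -3 + 110 = 107$)
$l{\left(Q \right)} = \frac{1}{107}$
$1832 G{\left(-3 \right)} + l{\left(175 \right)} = 1832 \left(-12 - -9\right) + \frac{1}{107} = 1832 \left(-12 + 9\right) + \frac{1}{107} = 1832 \left(-3\right) + \frac{1}{107} = -5496 + \frac{1}{107} = - \frac{588071}{107}$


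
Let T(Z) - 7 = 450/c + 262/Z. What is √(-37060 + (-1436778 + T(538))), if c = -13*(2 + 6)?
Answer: I*√72094158088277/6994 ≈ 1214.0*I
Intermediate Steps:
c = -104 (c = -13*8 = -104)
T(Z) = 139/52 + 262/Z (T(Z) = 7 + (450/(-104) + 262/Z) = 7 + (450*(-1/104) + 262/Z) = 7 + (-225/52 + 262/Z) = 139/52 + 262/Z)
√(-37060 + (-1436778 + T(538))) = √(-37060 + (-1436778 + (139/52 + 262/538))) = √(-37060 + (-1436778 + (139/52 + 262*(1/538)))) = √(-37060 + (-1436778 + (139/52 + 131/269))) = √(-37060 + (-1436778 + 44203/13988)) = √(-37060 - 20097606461/13988) = √(-20616001741/13988) = I*√72094158088277/6994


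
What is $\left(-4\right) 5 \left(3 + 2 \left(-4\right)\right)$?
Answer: $100$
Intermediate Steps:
$\left(-4\right) 5 \left(3 + 2 \left(-4\right)\right) = - 20 \left(3 - 8\right) = \left(-20\right) \left(-5\right) = 100$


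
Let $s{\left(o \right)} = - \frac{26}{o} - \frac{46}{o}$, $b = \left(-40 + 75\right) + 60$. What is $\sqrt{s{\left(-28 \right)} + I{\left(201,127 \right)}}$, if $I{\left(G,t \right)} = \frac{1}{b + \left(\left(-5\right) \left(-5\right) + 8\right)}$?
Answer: $\frac{\sqrt{32354}}{112} \approx 1.606$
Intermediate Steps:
$b = 95$ ($b = 35 + 60 = 95$)
$I{\left(G,t \right)} = \frac{1}{128}$ ($I{\left(G,t \right)} = \frac{1}{95 + \left(\left(-5\right) \left(-5\right) + 8\right)} = \frac{1}{95 + \left(25 + 8\right)} = \frac{1}{95 + 33} = \frac{1}{128}$)
$s{\left(o \right)} = - \frac{72}{o}$
$\sqrt{s{\left(-28 \right)} + I{\left(201,127 \right)}} = \sqrt{- \frac{72}{-28} + \frac{1}{128}} = \sqrt{\left(-72\right) \left(- \frac{1}{28}\right) + \frac{1}{128}} = \sqrt{\frac{18}{7} + \frac{1}{128}} = \sqrt{\frac{2311}{896}} = \frac{\sqrt{32354}}{112}$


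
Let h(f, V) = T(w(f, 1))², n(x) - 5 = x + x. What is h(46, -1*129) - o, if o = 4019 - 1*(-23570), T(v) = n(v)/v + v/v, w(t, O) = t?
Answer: -58357875/2116 ≈ -27579.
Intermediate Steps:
n(x) = 5 + 2*x (n(x) = 5 + (x + x) = 5 + 2*x)
T(v) = 1 + (5 + 2*v)/v (T(v) = (5 + 2*v)/v + v/v = (5 + 2*v)/v + 1 = 1 + (5 + 2*v)/v)
o = 27589 (o = 4019 + 23570 = 27589)
h(f, V) = (3 + 5/f)²
h(46, -1*129) - o = (5 + 3*46)²/46² - 1*27589 = (5 + 138)²/2116 - 27589 = (1/2116)*143² - 27589 = (1/2116)*20449 - 27589 = 20449/2116 - 27589 = -58357875/2116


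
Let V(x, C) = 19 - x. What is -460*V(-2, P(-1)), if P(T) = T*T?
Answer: -9660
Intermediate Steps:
P(T) = T²
-460*V(-2, P(-1)) = -460*(19 - 1*(-2)) = -460*(19 + 2) = -460*21 = -9660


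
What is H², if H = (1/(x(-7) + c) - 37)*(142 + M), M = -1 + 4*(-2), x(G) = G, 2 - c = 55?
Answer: 87257024449/3600 ≈ 2.4238e+7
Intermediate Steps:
c = -53 (c = 2 - 1*55 = 2 - 55 = -53)
M = -9 (M = -1 - 8 = -9)
H = -295393/60 (H = (1/(-7 - 53) - 37)*(142 - 9) = (1/(-60) - 37)*133 = (-1/60 - 37)*133 = -2221/60*133 = -295393/60 ≈ -4923.2)
H² = (-295393/60)² = 87257024449/3600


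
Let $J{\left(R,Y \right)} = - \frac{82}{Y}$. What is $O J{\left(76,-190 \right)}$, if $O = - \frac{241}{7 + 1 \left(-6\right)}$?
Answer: $- \frac{9881}{95} \approx -104.01$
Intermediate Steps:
$O = -241$ ($O = - \frac{241}{7 - 6} = - \frac{241}{1} = \left(-241\right) 1 = -241$)
$O J{\left(76,-190 \right)} = - 241 \left(- \frac{82}{-190}\right) = - 241 \left(\left(-82\right) \left(- \frac{1}{190}\right)\right) = \left(-241\right) \frac{41}{95} = - \frac{9881}{95}$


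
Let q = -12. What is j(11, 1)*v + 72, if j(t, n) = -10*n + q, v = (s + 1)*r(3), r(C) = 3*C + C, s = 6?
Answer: -1776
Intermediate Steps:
r(C) = 4*C
v = 84 (v = (6 + 1)*(4*3) = 7*12 = 84)
j(t, n) = -12 - 10*n (j(t, n) = -10*n - 12 = -12 - 10*n)
j(11, 1)*v + 72 = (-12 - 10*1)*84 + 72 = (-12 - 10)*84 + 72 = -22*84 + 72 = -1848 + 72 = -1776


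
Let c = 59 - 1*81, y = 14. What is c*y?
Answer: -308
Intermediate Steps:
c = -22 (c = 59 - 81 = -22)
c*y = -22*14 = -308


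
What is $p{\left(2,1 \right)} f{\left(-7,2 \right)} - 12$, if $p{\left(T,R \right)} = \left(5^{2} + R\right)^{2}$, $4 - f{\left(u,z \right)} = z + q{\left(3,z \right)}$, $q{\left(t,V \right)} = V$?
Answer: $-12$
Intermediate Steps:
$f{\left(u,z \right)} = 4 - 2 z$ ($f{\left(u,z \right)} = 4 - \left(z + z\right) = 4 - 2 z$)
$p{\left(T,R \right)} = \left(25 + R\right)^{2}$
$p{\left(2,1 \right)} f{\left(-7,2 \right)} - 12 = \left(25 + 1\right)^{2} \left(4 - 4\right) - 12 = 26^{2} \left(4 - 4\right) - 12 = 676 \cdot 0 - 12 = 0 - 12 = -12$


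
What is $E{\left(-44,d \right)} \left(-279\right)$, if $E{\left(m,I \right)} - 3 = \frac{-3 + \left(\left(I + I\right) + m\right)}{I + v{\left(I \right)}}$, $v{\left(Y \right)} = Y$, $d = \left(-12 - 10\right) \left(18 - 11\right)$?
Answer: $- \frac{356841}{308} \approx -1158.6$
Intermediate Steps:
$d = -154$ ($d = \left(-22\right) 7 = -154$)
$E{\left(m,I \right)} = 3 + \frac{-3 + m + 2 I}{2 I}$ ($E{\left(m,I \right)} = 3 + \frac{-3 + \left(\left(I + I\right) + m\right)}{I + I} = 3 + \frac{-3 + \left(2 I + m\right)}{2 I} = 3 + \left(-3 + \left(m + 2 I\right)\right) \frac{1}{2 I} = 3 + \left(-3 + m + 2 I\right) \frac{1}{2 I} = 3 + \frac{-3 + m + 2 I}{2 I}$)
$E{\left(-44,d \right)} \left(-279\right) = \frac{-3 - 44 + 8 \left(-154\right)}{2 \left(-154\right)} \left(-279\right) = \frac{1}{2} \left(- \frac{1}{154}\right) \left(-3 - 44 - 1232\right) \left(-279\right) = \frac{1}{2} \left(- \frac{1}{154}\right) \left(-1279\right) \left(-279\right) = \frac{1279}{308} \left(-279\right) = - \frac{356841}{308}$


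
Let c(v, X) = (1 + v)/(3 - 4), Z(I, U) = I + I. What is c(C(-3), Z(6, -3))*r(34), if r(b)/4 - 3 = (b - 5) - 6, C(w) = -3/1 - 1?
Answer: 312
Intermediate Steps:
C(w) = -4 (C(w) = -3*1 - 1 = -3 - 1 = -4)
Z(I, U) = 2*I
c(v, X) = -1 - v (c(v, X) = (1 + v)/(-1) = (1 + v)*(-1) = -1 - v)
r(b) = -32 + 4*b (r(b) = 12 + 4*((b - 5) - 6) = 12 + 4*((-5 + b) - 6) = 12 + 4*(-11 + b) = 12 + (-44 + 4*b) = -32 + 4*b)
c(C(-3), Z(6, -3))*r(34) = (-1 - 1*(-4))*(-32 + 4*34) = (-1 + 4)*(-32 + 136) = 3*104 = 312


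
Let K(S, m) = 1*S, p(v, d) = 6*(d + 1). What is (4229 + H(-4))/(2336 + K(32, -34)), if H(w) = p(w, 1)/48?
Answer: 16917/9472 ≈ 1.7860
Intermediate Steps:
p(v, d) = 6 + 6*d (p(v, d) = 6*(1 + d) = 6 + 6*d)
K(S, m) = S
H(w) = ¼ (H(w) = (6 + 6*1)/48 = (6 + 6)*(1/48) = 12*(1/48) = ¼)
(4229 + H(-4))/(2336 + K(32, -34)) = (4229 + ¼)/(2336 + 32) = (16917/4)/2368 = (16917/4)*(1/2368) = 16917/9472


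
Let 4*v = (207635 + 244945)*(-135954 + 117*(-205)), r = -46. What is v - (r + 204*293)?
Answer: -18096357881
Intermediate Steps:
v = -18096298155 (v = ((207635 + 244945)*(-135954 + 117*(-205)))/4 = (452580*(-135954 - 23985))/4 = (452580*(-159939))/4 = (¼)*(-72385192620) = -18096298155)
v - (r + 204*293) = -18096298155 - (-46 + 204*293) = -18096298155 - (-46 + 59772) = -18096298155 - 1*59726 = -18096298155 - 59726 = -18096357881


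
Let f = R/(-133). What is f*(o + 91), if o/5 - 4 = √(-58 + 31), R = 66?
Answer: -7326/133 - 990*I*√3/133 ≈ -55.083 - 12.893*I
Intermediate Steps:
o = 20 + 15*I*√3 (o = 20 + 5*√(-58 + 31) = 20 + 5*√(-27) = 20 + 5*(3*I*√3) = 20 + 15*I*√3 ≈ 20.0 + 25.981*I)
f = -66/133 (f = 66/(-133) = 66*(-1/133) = -66/133 ≈ -0.49624)
f*(o + 91) = -66*((20 + 15*I*√3) + 91)/133 = -66*(111 + 15*I*√3)/133 = -7326/133 - 990*I*√3/133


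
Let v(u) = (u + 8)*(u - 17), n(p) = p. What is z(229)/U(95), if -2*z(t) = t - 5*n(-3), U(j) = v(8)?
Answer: 61/72 ≈ 0.84722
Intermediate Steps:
v(u) = (-17 + u)*(8 + u) (v(u) = (8 + u)*(-17 + u) = (-17 + u)*(8 + u))
U(j) = -144 (U(j) = -136 + 8² - 9*8 = -136 + 64 - 72 = -144)
z(t) = -15/2 - t/2 (z(t) = -(t - 5*(-3))/2 = -(t + 15)/2 = -(15 + t)/2 = -15/2 - t/2)
z(229)/U(95) = (-15/2 - ½*229)/(-144) = (-15/2 - 229/2)*(-1/144) = -122*(-1/144) = 61/72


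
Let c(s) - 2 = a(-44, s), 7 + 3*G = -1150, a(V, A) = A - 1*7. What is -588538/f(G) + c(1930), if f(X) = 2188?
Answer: 1811681/1094 ≈ 1656.0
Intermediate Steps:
a(V, A) = -7 + A (a(V, A) = A - 7 = -7 + A)
G = -1157/3 (G = -7/3 + (⅓)*(-1150) = -7/3 - 1150/3 = -1157/3 ≈ -385.67)
c(s) = -5 + s (c(s) = 2 + (-7 + s) = -5 + s)
-588538/f(G) + c(1930) = -588538/2188 + (-5 + 1930) = -588538*1/2188 + 1925 = -294269/1094 + 1925 = 1811681/1094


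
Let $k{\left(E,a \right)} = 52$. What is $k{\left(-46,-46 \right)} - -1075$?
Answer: $1127$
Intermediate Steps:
$k{\left(-46,-46 \right)} - -1075 = 52 - -1075 = 52 + \left(-971 + 2046\right) = 52 + 1075 = 1127$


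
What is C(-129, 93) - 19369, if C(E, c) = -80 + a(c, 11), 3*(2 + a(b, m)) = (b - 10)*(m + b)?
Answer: -49721/3 ≈ -16574.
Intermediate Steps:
a(b, m) = -2 + (-10 + b)*(b + m)/3 (a(b, m) = -2 + ((b - 10)*(m + b))/3 = -2 + ((-10 + b)*(b + m))/3 = -2 + (-10 + b)*(b + m)/3)
C(E, c) = -356/3 + c/3 + c²/3 (C(E, c) = -80 + (-2 - 10*c/3 - 10/3*11 + c²/3 + (⅓)*c*11) = -80 + (-2 - 10*c/3 - 110/3 + c²/3 + 11*c/3) = -80 + (-116/3 + c/3 + c²/3) = -356/3 + c/3 + c²/3)
C(-129, 93) - 19369 = (-356/3 + (⅓)*93 + (⅓)*93²) - 19369 = (-356/3 + 31 + (⅓)*8649) - 19369 = (-356/3 + 31 + 2883) - 19369 = 8386/3 - 19369 = -49721/3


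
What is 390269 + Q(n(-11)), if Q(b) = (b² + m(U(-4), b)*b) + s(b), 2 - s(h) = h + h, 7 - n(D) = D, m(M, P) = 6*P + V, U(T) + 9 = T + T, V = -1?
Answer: 392485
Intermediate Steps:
U(T) = -9 + 2*T (U(T) = -9 + (T + T) = -9 + 2*T)
m(M, P) = -1 + 6*P (m(M, P) = 6*P - 1 = -1 + 6*P)
n(D) = 7 - D
s(h) = 2 - 2*h (s(h) = 2 - (h + h) = 2 - 2*h)
Q(b) = 2 + b² - 2*b + b*(-1 + 6*b) (Q(b) = (b² + (-1 + 6*b)*b) + (2 - 2*b) = (b² + b*(-1 + 6*b)) + (2 - 2*b) = 2 + b² - 2*b + b*(-1 + 6*b))
390269 + Q(n(-11)) = 390269 + (2 - 3*(7 - 1*(-11)) + 7*(7 - 1*(-11))²) = 390269 + (2 - 3*(7 + 11) + 7*(7 + 11)²) = 390269 + (2 - 3*18 + 7*18²) = 390269 + (2 - 54 + 7*324) = 390269 + (2 - 54 + 2268) = 390269 + 2216 = 392485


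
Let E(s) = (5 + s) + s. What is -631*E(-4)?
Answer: 1893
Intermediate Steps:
E(s) = 5 + 2*s
-631*E(-4) = -631*(5 + 2*(-4)) = -631*(5 - 8) = -631*(-3) = 1893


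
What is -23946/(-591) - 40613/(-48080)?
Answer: 391775321/9471760 ≈ 41.362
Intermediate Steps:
-23946/(-591) - 40613/(-48080) = -23946*(-1/591) - 40613*(-1/48080) = 7982/197 + 40613/48080 = 391775321/9471760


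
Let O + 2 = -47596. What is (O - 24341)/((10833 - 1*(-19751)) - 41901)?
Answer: 71939/11317 ≈ 6.3567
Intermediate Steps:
O = -47598 (O = -2 - 47596 = -47598)
(O - 24341)/((10833 - 1*(-19751)) - 41901) = (-47598 - 24341)/((10833 - 1*(-19751)) - 41901) = -71939/((10833 + 19751) - 41901) = -71939/(30584 - 41901) = -71939/(-11317) = -71939*(-1/11317) = 71939/11317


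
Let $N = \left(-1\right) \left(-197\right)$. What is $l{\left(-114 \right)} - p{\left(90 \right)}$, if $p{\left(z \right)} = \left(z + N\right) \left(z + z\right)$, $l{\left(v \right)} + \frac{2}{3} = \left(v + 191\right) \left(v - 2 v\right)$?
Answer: $- \frac{128648}{3} \approx -42883.0$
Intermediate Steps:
$N = 197$
$l{\left(v \right)} = - \frac{2}{3} - v \left(191 + v\right)$ ($l{\left(v \right)} = - \frac{2}{3} + \left(v + 191\right) \left(v - 2 v\right) = - \frac{2}{3} + \left(191 + v\right) \left(- v\right) = - \frac{2}{3} - v \left(191 + v\right)$)
$p{\left(z \right)} = 2 z \left(197 + z\right)$ ($p{\left(z \right)} = \left(z + 197\right) \left(z + z\right) = \left(197 + z\right) 2 z = 2 z \left(197 + z\right)$)
$l{\left(-114 \right)} - p{\left(90 \right)} = \left(- \frac{2}{3} - \left(-114\right)^{2} - -21774\right) - 2 \cdot 90 \left(197 + 90\right) = \left(- \frac{2}{3} - 12996 + 21774\right) - 2 \cdot 90 \cdot 287 = \left(- \frac{2}{3} - 12996 + 21774\right) - 51660 = \frac{26332}{3} - 51660 = - \frac{128648}{3}$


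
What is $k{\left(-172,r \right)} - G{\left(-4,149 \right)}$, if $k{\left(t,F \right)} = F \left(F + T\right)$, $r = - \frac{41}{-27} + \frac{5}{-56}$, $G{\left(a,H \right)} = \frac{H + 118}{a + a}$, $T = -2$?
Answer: $\frac{74435113}{2286144} \approx 32.559$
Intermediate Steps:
$G{\left(a,H \right)} = \frac{118 + H}{2 a}$
$r = \frac{2161}{1512}$ ($r = \left(-41\right) \left(- \frac{1}{27}\right) + 5 \left(- \frac{1}{56}\right) = \frac{41}{27} - \frac{5}{56} = \frac{2161}{1512} \approx 1.4292$)
$k{\left(t,F \right)} = F \left(-2 + F\right)$ ($k{\left(t,F \right)} = F \left(F - 2\right) = F \left(-2 + F\right)$)
$k{\left(-172,r \right)} - G{\left(-4,149 \right)} = \frac{2161 \left(-2 + \frac{2161}{1512}\right)}{1512} - \frac{118 + 149}{2 \left(-4\right)} = \frac{2161}{1512} \left(- \frac{863}{1512}\right) - \frac{1}{2} \left(- \frac{1}{4}\right) 267 = - \frac{1864943}{2286144} - - \frac{267}{8} = - \frac{1864943}{2286144} + \frac{267}{8} = \frac{74435113}{2286144}$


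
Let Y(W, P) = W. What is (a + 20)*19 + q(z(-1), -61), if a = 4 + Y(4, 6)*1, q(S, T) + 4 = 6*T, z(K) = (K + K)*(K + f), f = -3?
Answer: 162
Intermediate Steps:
z(K) = 2*K*(-3 + K) (z(K) = (K + K)*(K - 3) = (2*K)*(-3 + K) = 2*K*(-3 + K))
q(S, T) = -4 + 6*T
a = 8 (a = 4 + 4*1 = 4 + 4 = 8)
(a + 20)*19 + q(z(-1), -61) = (8 + 20)*19 + (-4 + 6*(-61)) = 28*19 + (-4 - 366) = 532 - 370 = 162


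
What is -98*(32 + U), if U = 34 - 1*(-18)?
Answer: -8232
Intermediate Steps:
U = 52 (U = 34 + 18 = 52)
-98*(32 + U) = -98*(32 + 52) = -98*84 = -8232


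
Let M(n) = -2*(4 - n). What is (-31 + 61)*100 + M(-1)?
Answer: 2990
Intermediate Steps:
M(n) = -8 + 2*n
(-31 + 61)*100 + M(-1) = (-31 + 61)*100 + (-8 + 2*(-1)) = 30*100 + (-8 - 2) = 3000 - 10 = 2990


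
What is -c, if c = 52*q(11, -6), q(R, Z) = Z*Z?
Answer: -1872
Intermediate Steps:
q(R, Z) = Z²
c = 1872 (c = 52*(-6)² = 52*36 = 1872)
-c = -1*1872 = -1872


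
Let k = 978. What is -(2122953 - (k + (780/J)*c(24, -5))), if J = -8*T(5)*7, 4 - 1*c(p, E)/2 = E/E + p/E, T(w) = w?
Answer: -74270646/35 ≈ -2.1220e+6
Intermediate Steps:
c(p, E) = 6 - 2*p/E (c(p, E) = 8 - 2*(E/E + p/E) = 8 - 2*(1 + p/E) = 8 + (-2 - 2*p/E) = 6 - 2*p/E)
J = -280 (J = -8*5*7 = -40*7 = -280)
-(2122953 - (k + (780/J)*c(24, -5))) = -(2122953 - (978 + (780/(-280))*(6 - 2*24/(-5)))) = -(2122953 - (978 + (780*(-1/280))*(6 - 2*24*(-1/5)))) = -(2122953 - (978 - 39*(6 + 48/5)/14)) = -(2122953 - (978 - 39/14*78/5)) = -(2122953 - (978 - 1521/35)) = -(2122953 - 1*32709/35) = -(2122953 - 32709/35) = -1*74270646/35 = -74270646/35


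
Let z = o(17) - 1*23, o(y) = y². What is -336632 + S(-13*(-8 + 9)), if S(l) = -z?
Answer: -336898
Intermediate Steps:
z = 266 (z = 17² - 1*23 = 289 - 23 = 266)
S(l) = -266 (S(l) = -1*266 = -266)
-336632 + S(-13*(-8 + 9)) = -336632 - 266 = -336898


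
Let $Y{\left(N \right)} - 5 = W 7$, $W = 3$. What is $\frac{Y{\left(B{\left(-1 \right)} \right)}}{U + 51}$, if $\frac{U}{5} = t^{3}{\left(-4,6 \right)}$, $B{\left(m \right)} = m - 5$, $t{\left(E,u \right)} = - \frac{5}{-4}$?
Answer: $\frac{1664}{3889} \approx 0.42787$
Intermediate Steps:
$t{\left(E,u \right)} = \frac{5}{4}$ ($t{\left(E,u \right)} = \left(-5\right) \left(- \frac{1}{4}\right) = \frac{5}{4}$)
$B{\left(m \right)} = -5 + m$
$Y{\left(N \right)} = 26$ ($Y{\left(N \right)} = 5 + 3 \cdot 7 = 5 + 21 = 26$)
$U = \frac{625}{64}$ ($U = 5 \left(\frac{5}{4}\right)^{3} = 5 \cdot \frac{125}{64} = \frac{625}{64} \approx 9.7656$)
$\frac{Y{\left(B{\left(-1 \right)} \right)}}{U + 51} = \frac{1}{\frac{625}{64} + 51} \cdot 26 = \frac{1}{\frac{3889}{64}} \cdot 26 = \frac{64}{3889} \cdot 26 = \frac{1664}{3889}$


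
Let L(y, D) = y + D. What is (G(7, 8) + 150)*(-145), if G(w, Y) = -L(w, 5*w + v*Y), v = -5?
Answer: -21460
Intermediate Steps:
L(y, D) = D + y
G(w, Y) = -6*w + 5*Y (G(w, Y) = -((5*w - 5*Y) + w) = -((-5*Y + 5*w) + w) = -(-5*Y + 6*w) = -6*w + 5*Y)
(G(7, 8) + 150)*(-145) = ((-6*7 + 5*8) + 150)*(-145) = ((-42 + 40) + 150)*(-145) = (-2 + 150)*(-145) = 148*(-145) = -21460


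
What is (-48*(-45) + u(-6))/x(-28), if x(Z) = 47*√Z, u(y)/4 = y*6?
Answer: -144*I*√7/47 ≈ -8.1061*I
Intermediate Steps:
u(y) = 24*y (u(y) = 4*(y*6) = 4*(6*y) = 24*y)
(-48*(-45) + u(-6))/x(-28) = (-48*(-45) + 24*(-6))/((47*√(-28))) = (2160 - 144)/((47*(2*I*√7))) = 2016/((94*I*√7)) = 2016*(-I*√7/658) = -144*I*√7/47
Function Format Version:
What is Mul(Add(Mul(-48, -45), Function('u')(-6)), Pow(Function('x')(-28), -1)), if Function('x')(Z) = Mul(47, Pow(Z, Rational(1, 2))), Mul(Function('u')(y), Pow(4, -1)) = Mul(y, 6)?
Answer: Mul(Rational(-144, 47), I, Pow(7, Rational(1, 2))) ≈ Mul(-8.1061, I)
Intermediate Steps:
Function('u')(y) = Mul(24, y) (Function('u')(y) = Mul(4, Mul(y, 6)) = Mul(4, Mul(6, y)) = Mul(24, y))
Mul(Add(Mul(-48, -45), Function('u')(-6)), Pow(Function('x')(-28), -1)) = Mul(Add(Mul(-48, -45), Mul(24, -6)), Pow(Mul(47, Pow(-28, Rational(1, 2))), -1)) = Mul(Add(2160, -144), Pow(Mul(47, Mul(2, I, Pow(7, Rational(1, 2)))), -1)) = Mul(2016, Pow(Mul(94, I, Pow(7, Rational(1, 2))), -1)) = Mul(2016, Mul(Rational(-1, 658), I, Pow(7, Rational(1, 2)))) = Mul(Rational(-144, 47), I, Pow(7, Rational(1, 2)))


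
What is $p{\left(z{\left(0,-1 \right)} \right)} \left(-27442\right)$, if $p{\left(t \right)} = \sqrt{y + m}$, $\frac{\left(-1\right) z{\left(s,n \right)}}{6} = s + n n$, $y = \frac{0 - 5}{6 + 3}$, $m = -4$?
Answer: $- \frac{27442 i \sqrt{41}}{3} \approx - 58572.0 i$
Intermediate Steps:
$y = - \frac{5}{9} \approx -0.55556$
$z{\left(s,n \right)} = - 6 s - 6 n^{2}$ ($z{\left(s,n \right)} = - 6 \left(s + n n\right) = - 6 \left(s + n^{2}\right) = - 6 s - 6 n^{2}$)
$p{\left(t \right)} = \frac{i \sqrt{41}}{3}$ ($p{\left(t \right)} = \sqrt{- \frac{5}{9} - 4} = \sqrt{- \frac{41}{9}} = \frac{i \sqrt{41}}{3}$)
$p{\left(z{\left(0,-1 \right)} \right)} \left(-27442\right) = \frac{i \sqrt{41}}{3} \left(-27442\right) = - \frac{27442 i \sqrt{41}}{3}$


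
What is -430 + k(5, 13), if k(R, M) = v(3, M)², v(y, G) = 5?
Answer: -405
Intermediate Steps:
k(R, M) = 25 (k(R, M) = 5² = 25)
-430 + k(5, 13) = -430 + 25 = -405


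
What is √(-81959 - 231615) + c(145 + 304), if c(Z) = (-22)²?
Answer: 484 + I*√313574 ≈ 484.0 + 559.98*I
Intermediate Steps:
c(Z) = 484
√(-81959 - 231615) + c(145 + 304) = √(-81959 - 231615) + 484 = √(-313574) + 484 = I*√313574 + 484 = 484 + I*√313574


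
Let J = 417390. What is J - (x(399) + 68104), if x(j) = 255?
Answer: 349031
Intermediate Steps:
J - (x(399) + 68104) = 417390 - (255 + 68104) = 417390 - 1*68359 = 417390 - 68359 = 349031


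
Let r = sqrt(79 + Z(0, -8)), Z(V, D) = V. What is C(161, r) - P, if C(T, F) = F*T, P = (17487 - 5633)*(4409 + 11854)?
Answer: -192781602 + 161*sqrt(79) ≈ -1.9278e+8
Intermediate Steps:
P = 192781602 (P = 11854*16263 = 192781602)
r = sqrt(79) (r = sqrt(79 + 0) = sqrt(79) ≈ 8.8882)
C(161, r) - P = sqrt(79)*161 - 1*192781602 = 161*sqrt(79) - 192781602 = -192781602 + 161*sqrt(79)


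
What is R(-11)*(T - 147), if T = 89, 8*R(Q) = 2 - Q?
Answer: -377/4 ≈ -94.250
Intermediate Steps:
R(Q) = 1/4 - Q/8 (R(Q) = (2 - Q)/8 = 1/4 - Q/8)
R(-11)*(T - 147) = (1/4 - 1/8*(-11))*(89 - 147) = (1/4 + 11/8)*(-58) = (13/8)*(-58) = -377/4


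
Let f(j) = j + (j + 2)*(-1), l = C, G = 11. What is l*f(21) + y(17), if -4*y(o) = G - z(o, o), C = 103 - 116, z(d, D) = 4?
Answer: 97/4 ≈ 24.250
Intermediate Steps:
C = -13
l = -13
f(j) = -2 (f(j) = j + (2 + j)*(-1) = j + (-2 - j) = -2)
y(o) = -7/4 (y(o) = -(11 - 1*4)/4 = -(11 - 4)/4 = -¼*7 = -7/4)
l*f(21) + y(17) = -13*(-2) - 7/4 = 26 - 7/4 = 97/4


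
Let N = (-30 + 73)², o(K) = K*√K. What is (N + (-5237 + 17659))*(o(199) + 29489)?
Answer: 420837519 + 2839929*√199 ≈ 4.6090e+8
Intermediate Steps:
o(K) = K^(3/2)
N = 1849 (N = 43² = 1849)
(N + (-5237 + 17659))*(o(199) + 29489) = (1849 + (-5237 + 17659))*(199^(3/2) + 29489) = (1849 + 12422)*(199*√199 + 29489) = 14271*(29489 + 199*√199) = 420837519 + 2839929*√199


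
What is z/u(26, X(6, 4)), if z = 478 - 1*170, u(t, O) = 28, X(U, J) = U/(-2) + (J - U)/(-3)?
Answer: 11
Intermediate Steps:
X(U, J) = -J/3 - U/6 (X(U, J) = U*(-½) + (J - U)*(-⅓) = -U/2 + (-J/3 + U/3) = -J/3 - U/6)
z = 308 (z = 478 - 170 = 308)
z/u(26, X(6, 4)) = 308/28 = 308*(1/28) = 11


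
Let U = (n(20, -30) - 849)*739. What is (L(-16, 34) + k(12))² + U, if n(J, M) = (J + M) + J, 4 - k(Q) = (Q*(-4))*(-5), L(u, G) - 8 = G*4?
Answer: -611557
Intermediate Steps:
L(u, G) = 8 + 4*G (L(u, G) = 8 + G*4 = 8 + 4*G)
k(Q) = 4 - 20*Q (k(Q) = 4 - Q*(-4)*(-5) = 4 - (-4*Q)*(-5) = 4 - 20*Q)
n(J, M) = M + 2*J
U = -620021 (U = ((-30 + 2*20) - 849)*739 = ((-30 + 40) - 849)*739 = (10 - 849)*739 = -839*739 = -620021)
(L(-16, 34) + k(12))² + U = ((8 + 4*34) + (4 - 20*12))² - 620021 = ((8 + 136) + (4 - 240))² - 620021 = (144 - 236)² - 620021 = (-92)² - 620021 = 8464 - 620021 = -611557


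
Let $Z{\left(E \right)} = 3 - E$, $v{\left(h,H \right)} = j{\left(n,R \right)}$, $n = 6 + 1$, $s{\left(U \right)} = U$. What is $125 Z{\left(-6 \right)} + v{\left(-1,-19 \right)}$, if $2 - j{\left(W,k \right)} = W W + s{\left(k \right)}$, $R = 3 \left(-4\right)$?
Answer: $1090$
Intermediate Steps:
$R = -12$
$n = 7$
$j{\left(W,k \right)} = 2 - k - W^{2}$ ($j{\left(W,k \right)} = 2 - \left(W W + k\right) = 2 - \left(W^{2} + k\right) = 2 - \left(k + W^{2}\right) = 2 - k - W^{2}$)
$v{\left(h,H \right)} = -35$ ($v{\left(h,H \right)} = 2 - -12 - 7^{2} = 2 + 12 - 49 = -35$)
$125 Z{\left(-6 \right)} + v{\left(-1,-19 \right)} = 125 \left(3 - -6\right) - 35 = 125 \left(3 + 6\right) - 35 = 125 \cdot 9 - 35 = 1125 - 35 = 1090$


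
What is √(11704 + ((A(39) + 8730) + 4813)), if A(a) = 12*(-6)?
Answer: 5*√1007 ≈ 158.67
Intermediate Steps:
A(a) = -72
√(11704 + ((A(39) + 8730) + 4813)) = √(11704 + ((-72 + 8730) + 4813)) = √(11704 + (8658 + 4813)) = √(11704 + 13471) = √25175 = 5*√1007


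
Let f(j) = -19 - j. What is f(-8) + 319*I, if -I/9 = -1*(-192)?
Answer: -551243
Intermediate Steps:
I = -1728 (I = -(-9)*(-192) = -9*192 = -1728)
f(-8) + 319*I = (-19 - 1*(-8)) + 319*(-1728) = (-19 + 8) - 551232 = -11 - 551232 = -551243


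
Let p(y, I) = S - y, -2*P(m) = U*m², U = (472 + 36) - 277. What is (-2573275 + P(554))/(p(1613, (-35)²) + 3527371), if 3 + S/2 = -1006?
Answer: -38022073/3523740 ≈ -10.790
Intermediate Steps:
S = -2018 (S = -6 + 2*(-1006) = -6 - 2012 = -2018)
U = 231 (U = 508 - 277 = 231)
P(m) = -231*m²/2
p(y, I) = -2018 - y
(-2573275 + P(554))/(p(1613, (-35)²) + 3527371) = (-2573275 - 231/2*554²)/((-2018 - 1*1613) + 3527371) = (-2573275 - 231/2*306916)/((-2018 - 1613) + 3527371) = (-2573275 - 35448798)/(-3631 + 3527371) = -38022073/3523740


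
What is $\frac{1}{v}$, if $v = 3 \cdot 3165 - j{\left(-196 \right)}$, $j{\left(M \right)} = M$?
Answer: $\frac{1}{9691} \approx 0.00010319$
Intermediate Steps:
$v = 9691$ ($v = 3 \cdot 3165 - -196 = 9495 + 196 = 9691$)
$\frac{1}{v} = \frac{1}{9691}$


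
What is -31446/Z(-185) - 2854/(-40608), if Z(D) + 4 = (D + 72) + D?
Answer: 319455269/3065904 ≈ 104.20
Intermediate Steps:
Z(D) = 68 + 2*D (Z(D) = -4 + ((D + 72) + D) = -4 + ((72 + D) + D) = -4 + (72 + 2*D) = 68 + 2*D)
-31446/Z(-185) - 2854/(-40608) = -31446/(68 + 2*(-185)) - 2854/(-40608) = -31446/(68 - 370) - 2854*(-1/40608) = -31446/(-302) + 1427/20304 = -31446*(-1/302) + 1427/20304 = 15723/151 + 1427/20304 = 319455269/3065904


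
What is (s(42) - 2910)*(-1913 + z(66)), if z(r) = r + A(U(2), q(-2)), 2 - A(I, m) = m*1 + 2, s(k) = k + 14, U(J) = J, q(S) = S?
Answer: 5265630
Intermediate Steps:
s(k) = 14 + k
A(I, m) = -m (A(I, m) = 2 - (m*1 + 2) = 2 - (m + 2) = 2 - (2 + m) = 2 + (-2 - m) = -m)
z(r) = 2 + r (z(r) = r - 1*(-2) = r + 2 = 2 + r)
(s(42) - 2910)*(-1913 + z(66)) = ((14 + 42) - 2910)*(-1913 + (2 + 66)) = (56 - 2910)*(-1913 + 68) = -2854*(-1845) = 5265630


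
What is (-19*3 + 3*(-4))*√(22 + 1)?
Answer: -69*√23 ≈ -330.91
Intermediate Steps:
(-19*3 + 3*(-4))*√(22 + 1) = (-57 - 12)*√23 = -69*√23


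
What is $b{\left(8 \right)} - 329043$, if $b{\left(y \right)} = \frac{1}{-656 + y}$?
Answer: $- \frac{213219865}{648} \approx -3.2904 \cdot 10^{5}$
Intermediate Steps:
$b{\left(8 \right)} - 329043 = \frac{1}{-656 + 8} - 329043 = \frac{1}{-648} - 329043 = - \frac{1}{648} - 329043 = - \frac{213219865}{648}$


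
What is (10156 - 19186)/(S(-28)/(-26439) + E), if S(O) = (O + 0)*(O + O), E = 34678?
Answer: -2436165/9355613 ≈ -0.26040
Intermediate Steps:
S(O) = 2*O² (S(O) = O*(2*O) = 2*O²)
(10156 - 19186)/(S(-28)/(-26439) + E) = (10156 - 19186)/((2*(-28)²)/(-26439) + 34678) = -9030/((2*784)*(-1/26439) + 34678) = -9030/(1568*(-1/26439) + 34678) = -9030/(-224/3777 + 34678) = -9030/130978582/3777 = -9030*3777/130978582 = -2436165/9355613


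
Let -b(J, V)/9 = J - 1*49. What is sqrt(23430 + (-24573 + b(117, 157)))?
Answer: 3*I*sqrt(195) ≈ 41.893*I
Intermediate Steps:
b(J, V) = 441 - 9*J (b(J, V) = -9*(J - 1*49) = -9*(J - 49) = -9*(-49 + J) = 441 - 9*J)
sqrt(23430 + (-24573 + b(117, 157))) = sqrt(23430 + (-24573 + (441 - 9*117))) = sqrt(23430 + (-24573 + (441 - 1053))) = sqrt(23430 + (-24573 - 612)) = sqrt(23430 - 25185) = sqrt(-1755) = 3*I*sqrt(195)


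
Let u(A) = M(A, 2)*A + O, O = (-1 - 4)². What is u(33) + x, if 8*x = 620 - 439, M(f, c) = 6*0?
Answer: 381/8 ≈ 47.625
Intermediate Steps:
M(f, c) = 0
O = 25 (O = (-5)² = 25)
x = 181/8 (x = (620 - 439)/8 = (⅛)*181 = 181/8 ≈ 22.625)
u(A) = 25 (u(A) = 0*A + 25 = 0 + 25 = 25)
u(33) + x = 25 + 181/8 = 381/8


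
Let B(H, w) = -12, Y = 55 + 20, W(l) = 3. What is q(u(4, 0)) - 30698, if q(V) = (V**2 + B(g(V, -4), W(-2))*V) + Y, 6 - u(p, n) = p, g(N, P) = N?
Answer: -30643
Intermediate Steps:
Y = 75
u(p, n) = 6 - p
q(V) = 75 + V**2 - 12*V (q(V) = (V**2 - 12*V) + 75 = 75 + V**2 - 12*V)
q(u(4, 0)) - 30698 = (75 + (6 - 1*4)**2 - 12*(6 - 1*4)) - 30698 = (75 + (6 - 4)**2 - 12*(6 - 4)) - 30698 = (75 + 2**2 - 12*2) - 30698 = (75 + 4 - 24) - 30698 = 55 - 30698 = -30643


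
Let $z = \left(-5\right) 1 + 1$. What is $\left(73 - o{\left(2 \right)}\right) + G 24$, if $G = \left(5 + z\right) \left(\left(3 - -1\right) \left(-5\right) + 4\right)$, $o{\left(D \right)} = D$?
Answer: $-313$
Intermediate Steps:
$z = -4$ ($z = -5 + 1 = -4$)
$G = -16$ ($G = \left(5 - 4\right) \left(\left(3 - -1\right) \left(-5\right) + 4\right) = 1 \left(\left(3 + 1\right) \left(-5\right) + 4\right) = 1 \left(4 \left(-5\right) + 4\right) = 1 \left(-20 + 4\right) = 1 \left(-16\right) = -16$)
$\left(73 - o{\left(2 \right)}\right) + G 24 = \left(73 - 2\right) - 384 = 71 - 384 = -313$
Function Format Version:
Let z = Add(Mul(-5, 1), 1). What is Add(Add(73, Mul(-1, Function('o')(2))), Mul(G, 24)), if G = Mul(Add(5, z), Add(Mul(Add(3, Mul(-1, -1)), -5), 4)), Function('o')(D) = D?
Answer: -313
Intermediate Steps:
z = -4 (z = Add(-5, 1) = -4)
G = -16 (G = Mul(Add(5, -4), Add(Mul(Add(3, Mul(-1, -1)), -5), 4)) = Mul(1, Add(Mul(Add(3, 1), -5), 4)) = Mul(1, Add(Mul(4, -5), 4)) = Mul(1, Add(-20, 4)) = Mul(1, -16) = -16)
Add(Add(73, Mul(-1, Function('o')(2))), Mul(G, 24)) = Add(Add(73, Mul(-1, 2)), Mul(-16, 24)) = Add(Add(73, -2), -384) = Add(71, -384) = -313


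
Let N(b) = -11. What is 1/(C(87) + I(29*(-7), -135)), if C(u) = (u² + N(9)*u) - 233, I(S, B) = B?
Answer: 1/6244 ≈ 0.00016015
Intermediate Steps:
C(u) = -233 + u² - 11*u (C(u) = (u² - 11*u) - 233 = -233 + u² - 11*u)
1/(C(87) + I(29*(-7), -135)) = 1/((-233 + 87² - 11*87) - 135) = 1/((-233 + 7569 - 957) - 135) = 1/(6379 - 135) = 1/6244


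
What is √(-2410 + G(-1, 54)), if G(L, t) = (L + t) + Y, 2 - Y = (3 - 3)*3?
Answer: I*√2355 ≈ 48.528*I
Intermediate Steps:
Y = 2 (Y = 2 - (3 - 3)*3 = 2 - 0*3 = 2 - 1*0 = 2 + 0 = 2)
G(L, t) = 2 + L + t (G(L, t) = (L + t) + 2 = 2 + L + t)
√(-2410 + G(-1, 54)) = √(-2410 + (2 - 1 + 54)) = √(-2410 + 55) = √(-2355) = I*√2355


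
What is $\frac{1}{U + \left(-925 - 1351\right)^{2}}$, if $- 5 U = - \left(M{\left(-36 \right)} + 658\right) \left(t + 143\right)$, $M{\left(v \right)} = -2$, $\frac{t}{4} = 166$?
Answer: $\frac{5}{26430272} \approx 1.8918 \cdot 10^{-7}$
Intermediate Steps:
$t = 664$ ($t = 4 \cdot 166 = 664$)
$U = \frac{529392}{5}$ ($U = - \frac{\left(-1\right) \left(-2 + 658\right) \left(664 + 143\right)}{5} = - \frac{\left(-1\right) 656 \cdot 807}{5} = - \frac{\left(-1\right) 529392}{5} = \left(- \frac{1}{5}\right) \left(-529392\right) = \frac{529392}{5} \approx 1.0588 \cdot 10^{5}$)
$\frac{1}{U + \left(-925 - 1351\right)^{2}} = \frac{1}{\frac{529392}{5} + \left(-925 - 1351\right)^{2}} = \frac{1}{\frac{529392}{5} + \left(-2276\right)^{2}} = \frac{1}{\frac{529392}{5} + 5180176} = \frac{1}{\frac{26430272}{5}} = \frac{5}{26430272}$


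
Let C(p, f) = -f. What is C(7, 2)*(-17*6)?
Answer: 204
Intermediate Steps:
C(7, 2)*(-17*6) = (-1*2)*(-17*6) = -2*(-102) = 204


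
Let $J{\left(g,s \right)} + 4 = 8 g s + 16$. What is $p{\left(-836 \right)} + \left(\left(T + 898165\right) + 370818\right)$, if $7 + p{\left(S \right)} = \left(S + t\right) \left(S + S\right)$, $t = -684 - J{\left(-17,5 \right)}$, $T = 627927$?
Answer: $3321447$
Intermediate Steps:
$J{\left(g,s \right)} = 12 + 8 g s$ ($J{\left(g,s \right)} = -4 + \left(8 g s + 16\right) = -4 + \left(16 + 8 g s\right) = 12 + 8 g s$)
$t = -16$ ($t = -684 - \left(12 + 8 \left(-17\right) 5\right) = -684 - \left(12 - 680\right) = -684 - -668 = -684 + 668 = -16$)
$p{\left(S \right)} = -7 + 2 S \left(-16 + S\right)$ ($p{\left(S \right)} = -7 + \left(S - 16\right) \left(S + S\right) = -7 + \left(-16 + S\right) 2 S = -7 + 2 S \left(-16 + S\right)$)
$p{\left(-836 \right)} + \left(\left(T + 898165\right) + 370818\right) = \left(-7 - -26752 + 2 \left(-836\right)^{2}\right) + \left(\left(627927 + 898165\right) + 370818\right) = \left(-7 + 26752 + 2 \cdot 698896\right) + \left(1526092 + 370818\right) = \left(-7 + 26752 + 1397792\right) + 1896910 = 1424537 + 1896910 = 3321447$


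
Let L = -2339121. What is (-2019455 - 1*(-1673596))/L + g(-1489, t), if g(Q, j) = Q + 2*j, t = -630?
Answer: -6429897770/2339121 ≈ -2748.9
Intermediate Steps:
(-2019455 - 1*(-1673596))/L + g(-1489, t) = (-2019455 - 1*(-1673596))/(-2339121) + (-1489 + 2*(-630)) = (-2019455 + 1673596)*(-1/2339121) + (-1489 - 1260) = -345859*(-1/2339121) - 2749 = 345859/2339121 - 2749 = -6429897770/2339121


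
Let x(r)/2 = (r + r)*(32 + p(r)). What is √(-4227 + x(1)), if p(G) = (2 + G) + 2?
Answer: I*√4079 ≈ 63.867*I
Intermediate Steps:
p(G) = 4 + G
x(r) = 4*r*(36 + r) (x(r) = 2*((r + r)*(32 + (4 + r))) = 2*((2*r)*(36 + r)) = 2*(2*r*(36 + r)) = 4*r*(36 + r))
√(-4227 + x(1)) = √(-4227 + 4*1*(36 + 1)) = √(-4227 + 4*1*37) = √(-4227 + 148) = √(-4079) = I*√4079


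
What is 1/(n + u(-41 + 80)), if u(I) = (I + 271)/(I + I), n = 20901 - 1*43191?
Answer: -39/869155 ≈ -4.4871e-5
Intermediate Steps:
n = -22290 (n = 20901 - 43191 = -22290)
u(I) = (271 + I)/(2*I) (u(I) = (271 + I)/((2*I)) = (271 + I)*(1/(2*I)) = (271 + I)/(2*I))
1/(n + u(-41 + 80)) = 1/(-22290 + (271 + (-41 + 80))/(2*(-41 + 80))) = 1/(-22290 + (½)*(271 + 39)/39) = 1/(-22290 + (½)*(1/39)*310) = 1/(-22290 + 155/39) = 1/(-869155/39) = -39/869155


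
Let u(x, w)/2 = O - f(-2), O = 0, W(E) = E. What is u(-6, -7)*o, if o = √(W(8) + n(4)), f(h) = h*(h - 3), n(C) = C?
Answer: -40*√3 ≈ -69.282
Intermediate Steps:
f(h) = h*(-3 + h)
u(x, w) = -20 (u(x, w) = 2*(0 - (-2)*(-3 - 2)) = 2*(0 - (-2)*(-5)) = 2*(0 - 1*10) = 2*(0 - 10) = 2*(-10) = -20)
o = 2*√3 (o = √(8 + 4) = √12 = 2*√3 ≈ 3.4641)
u(-6, -7)*o = -40*√3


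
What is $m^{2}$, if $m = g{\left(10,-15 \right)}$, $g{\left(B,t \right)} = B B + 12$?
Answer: $12544$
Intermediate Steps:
$g{\left(B,t \right)} = 12 + B^{2}$ ($g{\left(B,t \right)} = B^{2} + 12 = 12 + B^{2}$)
$m = 112$ ($m = 12 + 10^{2} = 12 + 100 = 112$)
$m^{2} = 112^{2} = 12544$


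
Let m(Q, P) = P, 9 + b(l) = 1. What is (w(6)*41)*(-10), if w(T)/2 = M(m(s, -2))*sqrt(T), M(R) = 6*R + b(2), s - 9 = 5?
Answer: 16400*sqrt(6) ≈ 40172.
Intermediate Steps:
s = 14 (s = 9 + 5 = 14)
b(l) = -8 (b(l) = -9 + 1 = -8)
M(R) = -8 + 6*R (M(R) = 6*R - 8 = -8 + 6*R)
w(T) = -40*sqrt(T) (w(T) = 2*((-8 + 6*(-2))*sqrt(T)) = 2*((-8 - 12)*sqrt(T)) = 2*(-20*sqrt(T)) = -40*sqrt(T))
(w(6)*41)*(-10) = (-40*sqrt(6)*41)*(-10) = -1640*sqrt(6)*(-10) = 16400*sqrt(6)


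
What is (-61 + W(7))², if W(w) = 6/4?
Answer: 14161/4 ≈ 3540.3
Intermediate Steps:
W(w) = 3/2 (W(w) = 6*(¼) = 3/2)
(-61 + W(7))² = (-61 + 3/2)² = (-119/2)² = 14161/4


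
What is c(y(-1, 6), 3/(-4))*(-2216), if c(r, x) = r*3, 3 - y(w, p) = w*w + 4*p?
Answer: 146256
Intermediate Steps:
y(w, p) = 3 - w**2 - 4*p (y(w, p) = 3 - (w*w + 4*p) = 3 - (w**2 + 4*p) = 3 + (-w**2 - 4*p) = 3 - w**2 - 4*p)
c(r, x) = 3*r
c(y(-1, 6), 3/(-4))*(-2216) = (3*(3 - 1*(-1)**2 - 4*6))*(-2216) = (3*(3 - 1*1 - 24))*(-2216) = (3*(3 - 1 - 24))*(-2216) = (3*(-22))*(-2216) = -66*(-2216) = 146256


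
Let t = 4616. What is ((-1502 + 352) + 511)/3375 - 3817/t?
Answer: -1759111/1731000 ≈ -1.0162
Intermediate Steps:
((-1502 + 352) + 511)/3375 - 3817/t = ((-1502 + 352) + 511)/3375 - 3817/4616 = (-1150 + 511)*(1/3375) - 3817*1/4616 = -639*1/3375 - 3817/4616 = -71/375 - 3817/4616 = -1759111/1731000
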